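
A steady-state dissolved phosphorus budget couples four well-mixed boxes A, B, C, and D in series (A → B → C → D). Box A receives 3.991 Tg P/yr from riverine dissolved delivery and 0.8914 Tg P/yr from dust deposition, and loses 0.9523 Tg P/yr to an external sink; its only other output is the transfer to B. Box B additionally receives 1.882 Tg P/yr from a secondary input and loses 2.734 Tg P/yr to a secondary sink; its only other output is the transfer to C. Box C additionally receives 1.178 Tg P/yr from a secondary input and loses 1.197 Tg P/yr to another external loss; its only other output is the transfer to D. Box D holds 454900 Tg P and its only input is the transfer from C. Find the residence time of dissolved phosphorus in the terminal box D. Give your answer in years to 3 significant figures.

Box A: F(A→B) = (3.991 + 0.8914) − 0.9523 = 3.9301 Tg P/yr.
Box B: F(B→C) = (3.9301 + 1.882) − 2.734 = 3.0781 Tg P/yr.
Box C: F(C→D) = (3.0781 + 1.178) − 1.197 = 3.0591 Tg P/yr.
Box D throughput = its input = 3.0591 Tg P/yr; τ = 454900 / 3.0591 = 148700 yr.

149000 yr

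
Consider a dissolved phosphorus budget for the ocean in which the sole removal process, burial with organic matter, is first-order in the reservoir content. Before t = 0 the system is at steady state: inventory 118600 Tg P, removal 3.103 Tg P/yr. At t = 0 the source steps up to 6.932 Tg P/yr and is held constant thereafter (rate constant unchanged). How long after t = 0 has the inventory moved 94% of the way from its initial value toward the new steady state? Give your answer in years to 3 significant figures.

τ = M₀/F₀ = 118600/3.103 = 38220 yr.
The remaining gap fraction is e^(−t/τ); 94% covered ⇒ e^(−t/τ) = 0.0600.
t = −τ ln(0.0600) = 38220 × 2.813 = 107500 yr.

108000 yr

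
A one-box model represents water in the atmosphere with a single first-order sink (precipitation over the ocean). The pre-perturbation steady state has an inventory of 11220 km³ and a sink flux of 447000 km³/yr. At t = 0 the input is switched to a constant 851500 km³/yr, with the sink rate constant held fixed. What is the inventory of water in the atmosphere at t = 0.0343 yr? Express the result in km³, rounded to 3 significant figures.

The sink rate constant is k = F₀/M₀ = 447000/11220 = 39.84 yr⁻¹.
Solving dM/dt = F₁ − kM with M(0) = M₀ gives M(t) = F₁/k + (M₀ − F₁/k)·e^(−kt).
F₁/k = 851500/39.84 = 21373 km³; kt = 39.84 × 0.0343 = 1.366, e^(−kt) = 0.2550.
M(0.0343) = 21373 + (11220 − 21373) × 0.2550 = 21373 − 2589 = 18784 km³.

18800 km³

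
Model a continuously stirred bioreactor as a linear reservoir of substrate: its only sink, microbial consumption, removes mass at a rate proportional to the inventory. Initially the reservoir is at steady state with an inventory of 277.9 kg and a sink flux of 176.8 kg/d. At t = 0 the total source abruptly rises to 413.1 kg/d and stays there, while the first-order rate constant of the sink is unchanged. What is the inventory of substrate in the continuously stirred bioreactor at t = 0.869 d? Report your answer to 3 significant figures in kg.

436 kg

Residence time τ = M₀/F₀ = 1.572 d. The eventual steady state is M_∞ = M₀·(F₁/F₀) = 277.9 × 413.1/176.8 = 649.32 kg.
The anomaly ΔM(t) = M(t) − M_∞ decays as ΔM₀·e^(−t/τ) with ΔM₀ = 277.9 − 649.32 = −371.4 kg.
At t = 0.869 d, e^(−t/τ) = e^(−0.5529) = 0.5753, so ΔM = −213.7 kg and M = 649.32 − 213.7 = 435.64 kg.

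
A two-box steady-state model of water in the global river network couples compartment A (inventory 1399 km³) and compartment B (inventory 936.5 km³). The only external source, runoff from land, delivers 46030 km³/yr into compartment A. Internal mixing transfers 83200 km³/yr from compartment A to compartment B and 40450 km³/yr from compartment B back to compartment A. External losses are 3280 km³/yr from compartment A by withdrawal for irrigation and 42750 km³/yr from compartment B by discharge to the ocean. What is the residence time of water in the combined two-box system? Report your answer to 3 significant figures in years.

For the system as a whole, the A↔B exchange is internal and contributes nothing to the throughput; only the external sinks remove mass.
M_total = 1399 + 936.5 = 2335.5 km³.
ΣF_external_out = 3280 + 42750 = 46030 km³/yr.
τ = M_total / ΣF_ext = 2335.5 / 46030 = 0.05074 yr.

0.0507 yr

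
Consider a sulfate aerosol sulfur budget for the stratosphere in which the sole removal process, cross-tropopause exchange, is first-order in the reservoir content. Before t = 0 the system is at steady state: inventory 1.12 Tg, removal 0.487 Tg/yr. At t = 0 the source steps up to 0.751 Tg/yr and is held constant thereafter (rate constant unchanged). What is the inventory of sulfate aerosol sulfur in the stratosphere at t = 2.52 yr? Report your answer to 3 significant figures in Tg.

τ = M₀/F₀ = 1.12/0.487 = 2.300 yr; rate constant k = 1/τ.
New steady state M_∞ = F₁/k = F₁·τ = 0.751 × 2.300 = 1.7271 Tg.
M(t) = M_∞ + (M₀ − M_∞)·e^(−t/τ); t/τ = 2.52/2.300 = 1.096, so e^(−t/τ) = 0.3343.
M(t) = 1.7271 − 0.6071 × 0.3343 = 1.5242 Tg.

1.52 Tg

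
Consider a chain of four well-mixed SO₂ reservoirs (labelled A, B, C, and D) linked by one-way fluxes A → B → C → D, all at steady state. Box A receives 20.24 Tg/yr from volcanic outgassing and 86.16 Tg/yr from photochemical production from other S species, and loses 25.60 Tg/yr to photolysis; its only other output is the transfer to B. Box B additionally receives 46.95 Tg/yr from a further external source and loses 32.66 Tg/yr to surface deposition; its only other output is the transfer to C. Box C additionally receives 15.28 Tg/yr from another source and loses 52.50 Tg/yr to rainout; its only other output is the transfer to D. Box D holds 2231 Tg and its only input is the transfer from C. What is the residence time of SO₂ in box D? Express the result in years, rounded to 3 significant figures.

Box A: F(A→B) = (20.24 + 86.16) − 25.60 = 80.800 Tg/yr.
Box B: F(B→C) = (80.800 + 46.95) − 32.66 = 95.090 Tg/yr.
Box C: F(C→D) = (95.090 + 15.28) − 52.50 = 57.870 Tg/yr.
Box D throughput = its input = 57.870 Tg/yr; τ = 2231 / 57.870 = 38.55 yr.

38.6 yr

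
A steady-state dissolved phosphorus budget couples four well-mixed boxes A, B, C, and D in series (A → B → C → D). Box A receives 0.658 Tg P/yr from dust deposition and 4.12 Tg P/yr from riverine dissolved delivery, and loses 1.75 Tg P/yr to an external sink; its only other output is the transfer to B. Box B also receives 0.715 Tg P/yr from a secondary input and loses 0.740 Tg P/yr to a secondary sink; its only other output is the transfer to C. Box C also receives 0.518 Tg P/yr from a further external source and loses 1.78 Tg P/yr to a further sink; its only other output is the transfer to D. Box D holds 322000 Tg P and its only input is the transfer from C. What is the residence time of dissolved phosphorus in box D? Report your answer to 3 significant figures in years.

Box A: F(A→B) = (0.658 + 4.12) − 1.75 = 3.0280 Tg P/yr.
Box B: F(B→C) = (3.0280 + 0.715) − 0.740 = 3.0030 Tg P/yr.
Box C: F(C→D) = (3.0030 + 0.518) − 1.78 = 1.7410 Tg P/yr.
Box D throughput = its input = 1.7410 Tg P/yr; τ = 322000 / 1.7410 = 185000 yr.

185000 yr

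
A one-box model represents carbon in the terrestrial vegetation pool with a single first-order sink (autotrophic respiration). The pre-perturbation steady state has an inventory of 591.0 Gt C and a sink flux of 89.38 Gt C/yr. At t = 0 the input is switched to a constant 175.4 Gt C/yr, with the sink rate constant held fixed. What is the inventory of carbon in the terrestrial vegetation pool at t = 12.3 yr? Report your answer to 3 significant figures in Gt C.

The sink rate constant is k = F₀/M₀ = 89.38/591.0 = 0.1512 yr⁻¹.
Solving dM/dt = F₁ − kM with M(0) = M₀ gives M(t) = F₁/k + (M₀ − F₁/k)·e^(−kt).
F₁/k = 175.4/0.1512 = 1159.8 Gt C; kt = 0.1512 × 12.3 = 1.860, e^(−kt) = 0.1556.
M(12.3) = 1159.8 + (591.0 − 1159.8) × 0.1556 = 1159.8 − 88.53 = 1071.3 Gt C.

1070 Gt C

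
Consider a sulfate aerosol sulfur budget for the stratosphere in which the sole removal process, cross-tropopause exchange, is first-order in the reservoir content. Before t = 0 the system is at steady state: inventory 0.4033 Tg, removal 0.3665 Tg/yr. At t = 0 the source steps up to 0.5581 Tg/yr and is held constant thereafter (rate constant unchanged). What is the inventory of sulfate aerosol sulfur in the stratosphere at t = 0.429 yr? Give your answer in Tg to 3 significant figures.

0.471 Tg

τ = M₀/F₀ = 0.4033/0.3665 = 1.100 yr; rate constant k = 1/τ.
New steady state M_∞ = F₁/k = F₁·τ = 0.5581 × 1.100 = 0.61414 Tg.
M(t) = M_∞ + (M₀ − M_∞)·e^(−t/τ); t/τ = 0.429/1.100 = 0.3899, so e^(−t/τ) = 0.6772.
M(t) = 0.61414 − 0.2108 × 0.6772 = 0.47137 Tg.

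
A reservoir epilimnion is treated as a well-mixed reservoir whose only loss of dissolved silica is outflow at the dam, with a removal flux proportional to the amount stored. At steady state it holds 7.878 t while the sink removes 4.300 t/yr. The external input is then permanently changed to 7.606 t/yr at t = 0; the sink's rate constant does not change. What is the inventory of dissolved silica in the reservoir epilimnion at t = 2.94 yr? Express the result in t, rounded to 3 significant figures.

12.7 t

Residence time τ = M₀/F₀ = 1.832 yr. The eventual steady state is M_∞ = M₀·(F₁/F₀) = 7.878 × 7.606/4.300 = 13.935 t.
The anomaly ΔM(t) = M(t) − M_∞ decays as ΔM₀·e^(−t/τ) with ΔM₀ = 7.878 − 13.935 = −6.057 t.
At t = 2.94 yr, e^(−t/τ) = e^(−1.605) = 0.2009, so ΔM = −1.217 t and M = 13.935 − 1.217 = 12.718 t.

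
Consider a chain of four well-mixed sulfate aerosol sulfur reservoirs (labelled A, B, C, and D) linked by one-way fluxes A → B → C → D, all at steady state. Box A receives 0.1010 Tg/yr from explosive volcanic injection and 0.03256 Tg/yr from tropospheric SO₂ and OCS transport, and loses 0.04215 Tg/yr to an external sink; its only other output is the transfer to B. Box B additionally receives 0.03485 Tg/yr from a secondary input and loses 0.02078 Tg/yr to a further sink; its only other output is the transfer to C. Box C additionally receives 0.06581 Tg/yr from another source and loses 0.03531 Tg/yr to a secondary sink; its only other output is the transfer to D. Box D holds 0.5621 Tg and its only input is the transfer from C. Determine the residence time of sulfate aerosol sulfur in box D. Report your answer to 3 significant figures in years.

Box A: F(A→B) = (0.1010 + 0.03256) − 0.04215 = 0.091410 Tg/yr.
Box B: F(B→C) = (0.091410 + 0.03485) − 0.02078 = 0.10548 Tg/yr.
Box C: F(C→D) = (0.10548 + 0.06581) − 0.03531 = 0.13598 Tg/yr.
Box D throughput = its input = 0.13598 Tg/yr; τ = 0.5621 / 0.13598 = 4.134 yr.

4.13 yr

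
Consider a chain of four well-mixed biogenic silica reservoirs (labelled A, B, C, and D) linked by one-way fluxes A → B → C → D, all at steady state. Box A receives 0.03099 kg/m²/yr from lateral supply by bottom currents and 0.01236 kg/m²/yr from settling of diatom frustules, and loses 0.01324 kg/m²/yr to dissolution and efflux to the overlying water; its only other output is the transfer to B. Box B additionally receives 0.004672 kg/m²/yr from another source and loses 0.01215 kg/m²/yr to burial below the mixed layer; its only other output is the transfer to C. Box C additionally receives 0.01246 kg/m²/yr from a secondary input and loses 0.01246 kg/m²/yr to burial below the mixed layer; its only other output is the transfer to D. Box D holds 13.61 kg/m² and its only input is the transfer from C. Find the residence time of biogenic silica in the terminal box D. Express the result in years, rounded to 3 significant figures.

Box A: F(A→B) = (0.03099 + 0.01236) − 0.01324 = 0.030110 kg/m²/yr.
Box B: F(B→C) = (0.030110 + 0.004672) − 0.01215 = 0.022632 kg/m²/yr.
Box C: F(C→D) = (0.022632 + 0.01246) − 0.01246 = 0.022632 kg/m²/yr.
Box D throughput = its input = 0.022632 kg/m²/yr; τ = 13.61 / 0.022632 = 601.4 yr.

601 yr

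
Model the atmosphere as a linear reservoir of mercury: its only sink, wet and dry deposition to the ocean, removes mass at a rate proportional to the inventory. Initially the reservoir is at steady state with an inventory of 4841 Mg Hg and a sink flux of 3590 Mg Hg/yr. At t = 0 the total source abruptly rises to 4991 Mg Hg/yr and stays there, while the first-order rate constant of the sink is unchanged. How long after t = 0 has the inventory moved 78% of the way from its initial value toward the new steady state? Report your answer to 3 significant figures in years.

τ = M₀/F₀ = 4841/3590 = 1.348 yr.
The remaining gap fraction is e^(−t/τ); 78% covered ⇒ e^(−t/τ) = 0.220.
t = −τ ln(0.220) = 1.348 × 1.514 = 2.042 yr.

2.04 yr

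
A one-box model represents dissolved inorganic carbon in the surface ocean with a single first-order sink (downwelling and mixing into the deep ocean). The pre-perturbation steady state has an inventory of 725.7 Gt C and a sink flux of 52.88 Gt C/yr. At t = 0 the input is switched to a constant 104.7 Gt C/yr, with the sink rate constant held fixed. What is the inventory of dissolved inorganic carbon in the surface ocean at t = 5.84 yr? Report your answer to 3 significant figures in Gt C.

972 Gt C

τ = M₀/F₀ = 725.7/52.88 = 13.72 yr; rate constant k = 1/τ.
New steady state M_∞ = F₁/k = F₁·τ = 104.7 × 13.72 = 1436.9 Gt C.
M(t) = M_∞ + (M₀ − M_∞)·e^(−t/τ); t/τ = 5.84/13.72 = 0.4255, so e^(−t/τ) = 0.6534.
M(t) = 1436.9 − 711.2 × 0.6534 = 972.18 Gt C.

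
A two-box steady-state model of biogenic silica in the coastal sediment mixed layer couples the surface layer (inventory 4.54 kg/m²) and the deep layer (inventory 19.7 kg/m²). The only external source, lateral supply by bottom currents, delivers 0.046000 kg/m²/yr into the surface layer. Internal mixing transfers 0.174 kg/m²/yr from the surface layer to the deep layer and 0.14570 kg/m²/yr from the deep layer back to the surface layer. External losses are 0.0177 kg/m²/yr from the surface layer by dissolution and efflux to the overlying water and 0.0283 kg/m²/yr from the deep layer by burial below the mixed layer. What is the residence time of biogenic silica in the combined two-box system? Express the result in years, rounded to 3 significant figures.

527 yr

Treat the two boxes together as one reservoir: the mixing fluxes between them are internal recycling, so τ = ΣM / Σ(external losses).
M_total = 4.54 + 19.7 = 24.240 kg/m².
ΣF_external_out = 0.0177 + 0.0283 = 0.046000 kg/m²/yr.
τ = M_total / ΣF_ext = 24.240 / 0.046000 = 527.0 yr.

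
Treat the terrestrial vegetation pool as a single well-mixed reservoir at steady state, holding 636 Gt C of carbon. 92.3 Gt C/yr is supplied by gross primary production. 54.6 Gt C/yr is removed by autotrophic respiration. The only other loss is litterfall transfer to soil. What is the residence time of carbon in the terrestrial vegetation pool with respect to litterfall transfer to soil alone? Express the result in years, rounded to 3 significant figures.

16.9 yr

At steady state ΣF_in = ΣF_out.
ΣF_in = 92.300 Gt C/yr.
Litterfall transfer to soil flux = ΣF_in − (54.6) = 92.300 − 54.60 = 37.70 Gt C/yr.
τ = M / F = 636 / 37.70 = 16.87 yr.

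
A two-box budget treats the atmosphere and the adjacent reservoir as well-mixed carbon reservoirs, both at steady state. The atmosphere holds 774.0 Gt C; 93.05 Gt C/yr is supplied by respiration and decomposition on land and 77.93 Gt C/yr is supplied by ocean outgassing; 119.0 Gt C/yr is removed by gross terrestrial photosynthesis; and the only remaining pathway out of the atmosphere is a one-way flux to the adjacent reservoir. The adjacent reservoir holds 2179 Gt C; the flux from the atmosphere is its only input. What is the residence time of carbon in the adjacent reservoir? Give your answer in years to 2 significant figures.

42 yr

Balance the atmosphere: ΣF_in = 93.05 + 77.93 = 170.98 Gt C/yr.
Flux to the adjacent reservoir = ΣF_in − (119.0) = 51.980 Gt C/yr.
At steady state the output of the adjacent reservoir equals its input, 51.980 Gt C/yr.
τ = M / F = 2179 / 51.980 = 41.92 yr.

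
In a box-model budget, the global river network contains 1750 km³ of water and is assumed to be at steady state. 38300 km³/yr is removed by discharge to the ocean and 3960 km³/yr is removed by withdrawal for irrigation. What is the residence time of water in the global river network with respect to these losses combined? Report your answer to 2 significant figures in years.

0.041 yr

Total removal = 38300 + 3960 = 42260 km³/yr.
τ = M / ΣF_out = 1750 / 42260 = 0.04141 yr.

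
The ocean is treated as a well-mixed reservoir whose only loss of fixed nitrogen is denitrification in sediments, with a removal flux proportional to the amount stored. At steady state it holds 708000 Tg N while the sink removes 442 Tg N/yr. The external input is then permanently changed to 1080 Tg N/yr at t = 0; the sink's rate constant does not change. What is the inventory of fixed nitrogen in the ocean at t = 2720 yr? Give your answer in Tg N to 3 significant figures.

τ = M₀/F₀ = 708000/442 = 1602 yr; rate constant k = 1/τ.
New steady state M_∞ = F₁/k = F₁·τ = 1080 × 1602 = 1.7300×10^6 Tg N.
M(t) = M_∞ + (M₀ − M_∞)·e^(−t/τ); t/τ = 2720/1602 = 1.698, so e^(−t/τ) = 0.1830.
M(t) = 1.7300×10^6 − 1.022×10^6 × 0.1830 = 1.5429×10^6 Tg N.

1.54×10^6 Tg N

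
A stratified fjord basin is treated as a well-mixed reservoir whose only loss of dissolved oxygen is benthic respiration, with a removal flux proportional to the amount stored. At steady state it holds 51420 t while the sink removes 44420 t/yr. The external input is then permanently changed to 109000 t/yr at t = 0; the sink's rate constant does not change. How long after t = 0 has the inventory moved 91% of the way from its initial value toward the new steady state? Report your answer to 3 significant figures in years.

τ = M₀/F₀ = 51420/44420 = 1.158 yr.
The remaining gap fraction is e^(−t/τ); 91% covered ⇒ e^(−t/τ) = 0.0900.
t = −τ ln(0.0900) = 1.158 × 2.408 = 2.787 yr.

2.79 yr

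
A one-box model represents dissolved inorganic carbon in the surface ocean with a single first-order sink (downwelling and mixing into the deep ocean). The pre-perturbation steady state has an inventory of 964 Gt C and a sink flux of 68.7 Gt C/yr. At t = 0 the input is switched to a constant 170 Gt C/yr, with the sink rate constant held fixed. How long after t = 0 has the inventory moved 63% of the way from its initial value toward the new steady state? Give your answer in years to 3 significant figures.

τ = M₀/F₀ = 964/68.7 = 14.03 yr.
The remaining gap fraction is e^(−t/τ); 63% covered ⇒ e^(−t/τ) = 0.370.
t = −τ ln(0.370) = 14.03 × 0.9943 = 13.95 yr.

14.0 yr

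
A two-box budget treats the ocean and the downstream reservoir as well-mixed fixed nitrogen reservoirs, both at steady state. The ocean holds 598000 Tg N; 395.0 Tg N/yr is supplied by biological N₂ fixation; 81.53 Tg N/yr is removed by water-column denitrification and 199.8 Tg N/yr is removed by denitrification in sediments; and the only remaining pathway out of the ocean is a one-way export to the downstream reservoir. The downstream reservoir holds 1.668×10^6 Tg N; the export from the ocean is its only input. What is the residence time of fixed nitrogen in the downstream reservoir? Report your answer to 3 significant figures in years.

14700 yr

Balance the ocean: ΣF_in = 395.00 Tg N/yr.
Export to the downstream reservoir = ΣF_in − (81.53 + 199.8) = 113.67 Tg N/yr.
At steady state the output of the downstream reservoir equals its input, 113.67 Tg N/yr.
τ = M / F = 1.668×10^6 / 113.67 = 14670 yr.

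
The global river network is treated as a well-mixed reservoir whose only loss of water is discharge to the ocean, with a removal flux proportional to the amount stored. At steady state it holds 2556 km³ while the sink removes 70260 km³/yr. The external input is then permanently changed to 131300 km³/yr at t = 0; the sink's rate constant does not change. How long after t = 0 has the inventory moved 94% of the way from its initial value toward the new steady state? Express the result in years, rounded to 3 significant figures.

0.102 yr

τ = M₀/F₀ = 2556/70260 = 0.03638 yr.
The remaining gap fraction is e^(−t/τ); 94% covered ⇒ e^(−t/τ) = 0.0600.
t = −τ ln(0.0600) = 0.03638 × 2.813 = 0.1023 yr.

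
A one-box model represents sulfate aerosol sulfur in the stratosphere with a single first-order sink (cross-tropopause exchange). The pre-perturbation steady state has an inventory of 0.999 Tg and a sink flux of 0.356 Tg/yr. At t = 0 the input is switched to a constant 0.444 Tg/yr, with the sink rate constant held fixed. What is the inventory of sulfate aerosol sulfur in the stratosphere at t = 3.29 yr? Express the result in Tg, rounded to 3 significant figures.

1.17 Tg

τ = M₀/F₀ = 0.999/0.356 = 2.806 yr; rate constant k = 1/τ.
New steady state M_∞ = F₁/k = F₁·τ = 0.444 × 2.806 = 1.2459 Tg.
M(t) = M_∞ + (M₀ − M_∞)·e^(−t/τ); t/τ = 3.29/2.806 = 1.172, so e^(−t/τ) = 0.3096.
M(t) = 1.2459 − 0.2469 × 0.3096 = 1.1695 Tg.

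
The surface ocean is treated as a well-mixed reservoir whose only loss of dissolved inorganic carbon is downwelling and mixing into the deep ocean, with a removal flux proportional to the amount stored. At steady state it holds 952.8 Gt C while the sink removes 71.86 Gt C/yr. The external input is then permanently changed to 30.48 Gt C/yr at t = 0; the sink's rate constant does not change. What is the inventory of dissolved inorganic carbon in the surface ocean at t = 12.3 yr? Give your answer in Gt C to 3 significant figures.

621 Gt C

Residence time τ = M₀/F₀ = 13.26 yr. The eventual steady state is M_∞ = M₀·(F₁/F₀) = 952.8 × 30.48/71.86 = 404.14 Gt C.
The anomaly ΔM(t) = M(t) − M_∞ decays as ΔM₀·e^(−t/τ) with ΔM₀ = 952.8 − 404.14 = 548.7 Gt C.
At t = 12.3 yr, e^(−t/τ) = e^(−0.9277) = 0.3955, so ΔM = 217.0 Gt C and M = 404.14 + 217.0 = 621.12 Gt C.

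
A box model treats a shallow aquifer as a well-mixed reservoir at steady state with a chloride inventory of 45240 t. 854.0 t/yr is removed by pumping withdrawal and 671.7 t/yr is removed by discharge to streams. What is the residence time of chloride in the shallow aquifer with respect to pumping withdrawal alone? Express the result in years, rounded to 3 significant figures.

Residence time with respect to a single sink: τ = M / F_sink.
τ = 45240 / 854.0 = 52.97 yr.

53.0 yr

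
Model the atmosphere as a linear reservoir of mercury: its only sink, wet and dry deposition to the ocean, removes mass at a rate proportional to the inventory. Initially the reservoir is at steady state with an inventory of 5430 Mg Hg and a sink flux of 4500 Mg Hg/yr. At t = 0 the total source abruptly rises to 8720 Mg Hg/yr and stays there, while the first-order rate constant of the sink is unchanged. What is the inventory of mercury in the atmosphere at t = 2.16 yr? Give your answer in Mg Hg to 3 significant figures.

9670 Mg Hg

The sink rate constant is k = F₀/M₀ = 4500/5430 = 0.8287 yr⁻¹.
Solving dM/dt = F₁ − kM with M(0) = M₀ gives M(t) = F₁/k + (M₀ − F₁/k)·e^(−kt).
F₁/k = 8720/0.8287 = 10522 Mg Hg; kt = 0.8287 × 2.16 = 1.790, e^(−kt) = 0.1670.
M(2.16) = 10522 + (5430 − 10522) × 0.1670 = 10522 − 850.1 = 9672.0 Mg Hg.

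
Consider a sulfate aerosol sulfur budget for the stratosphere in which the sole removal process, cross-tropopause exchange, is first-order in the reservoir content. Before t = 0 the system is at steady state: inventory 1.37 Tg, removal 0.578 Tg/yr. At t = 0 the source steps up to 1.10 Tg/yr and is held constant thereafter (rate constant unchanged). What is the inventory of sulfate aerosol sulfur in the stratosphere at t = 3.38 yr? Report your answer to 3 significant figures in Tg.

The sink rate constant is k = F₀/M₀ = 0.578/1.37 = 0.4219 yr⁻¹.
Solving dM/dt = F₁ − kM with M(0) = M₀ gives M(t) = F₁/k + (M₀ − F₁/k)·e^(−kt).
F₁/k = 1.10/0.4219 = 2.6073 Tg; kt = 0.4219 × 3.38 = 1.426, e^(−kt) = 0.2403.
M(3.38) = 2.6073 + (1.37 − 2.6073) × 0.2403 = 2.6073 − 0.2973 = 2.3100 Tg.

2.31 Tg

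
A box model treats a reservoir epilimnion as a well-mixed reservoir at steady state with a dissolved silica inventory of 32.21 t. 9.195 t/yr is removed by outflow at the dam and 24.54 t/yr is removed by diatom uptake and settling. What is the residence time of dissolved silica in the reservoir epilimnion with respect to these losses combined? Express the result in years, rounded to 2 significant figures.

0.95 yr

Total removal = 9.195 + 24.54 = 33.735 t/yr.
τ = M / ΣF_out = 32.21 / 33.735 = 0.9548 yr.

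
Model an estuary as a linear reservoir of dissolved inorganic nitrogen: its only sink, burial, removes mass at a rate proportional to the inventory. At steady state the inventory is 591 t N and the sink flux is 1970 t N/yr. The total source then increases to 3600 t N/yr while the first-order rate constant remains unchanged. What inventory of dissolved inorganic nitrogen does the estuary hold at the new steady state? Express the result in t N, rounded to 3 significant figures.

1080 t N

Rate constant k = F/M = 1970 / 591 = 3.333 yr⁻¹.
At the new steady state, source = k·M_new ⇒ M_new = 3600 / 3.333 = 1080 t N.
(Equivalently M_new = M × F_new/F_old = 591 × 3600/1970.)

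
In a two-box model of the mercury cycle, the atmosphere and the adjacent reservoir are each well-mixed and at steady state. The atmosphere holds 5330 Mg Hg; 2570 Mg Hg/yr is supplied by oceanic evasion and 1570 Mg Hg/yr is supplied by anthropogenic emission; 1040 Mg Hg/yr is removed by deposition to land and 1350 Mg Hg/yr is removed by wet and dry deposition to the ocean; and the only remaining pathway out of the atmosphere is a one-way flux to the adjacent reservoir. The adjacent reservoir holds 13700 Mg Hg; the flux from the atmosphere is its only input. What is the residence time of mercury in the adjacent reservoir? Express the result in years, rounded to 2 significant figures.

7.8 yr

Balance the atmosphere: ΣF_in = 2570 + 1570 = 4140.0 Mg Hg/yr.
Flux to the adjacent reservoir = ΣF_in − (1040 + 1350) = 1750.0 Mg Hg/yr.
At steady state the output of the adjacent reservoir equals its input, 1750.0 Mg Hg/yr.
τ = M / F = 13700 / 1750.0 = 7.829 yr.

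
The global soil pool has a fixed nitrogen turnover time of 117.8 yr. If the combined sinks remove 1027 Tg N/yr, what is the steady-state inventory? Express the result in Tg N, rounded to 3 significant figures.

121000 Tg N

τ = M/F ⇒ M = τ × F = 117.8 × 1027 = 121000 Tg N.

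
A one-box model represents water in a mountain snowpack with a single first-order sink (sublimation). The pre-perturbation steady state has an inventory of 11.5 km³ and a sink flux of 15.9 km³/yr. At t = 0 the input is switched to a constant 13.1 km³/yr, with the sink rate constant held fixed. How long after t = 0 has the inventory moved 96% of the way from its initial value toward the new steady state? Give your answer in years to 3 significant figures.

2.33 yr

τ = M₀/F₀ = 11.5/15.9 = 0.7233 yr.
The remaining gap fraction is e^(−t/τ); 96% covered ⇒ e^(−t/τ) = 0.0400.
t = −τ ln(0.0400) = 0.7233 × 3.219 = 2.328 yr.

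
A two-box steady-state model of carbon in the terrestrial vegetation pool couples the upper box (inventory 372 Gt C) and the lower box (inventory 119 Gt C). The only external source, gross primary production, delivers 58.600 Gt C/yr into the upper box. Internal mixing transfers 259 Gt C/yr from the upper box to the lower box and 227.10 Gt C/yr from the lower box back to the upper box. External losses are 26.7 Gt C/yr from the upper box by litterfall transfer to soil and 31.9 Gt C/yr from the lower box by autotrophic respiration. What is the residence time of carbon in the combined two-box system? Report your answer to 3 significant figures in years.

Residence time in the combined system uses the total inventory and the total *external* removal — internal exchanges between the two boxes cancel.
M_total = 372 + 119 = 491.00 Gt C.
ΣF_external_out = 26.7 + 31.9 = 58.600 Gt C/yr.
τ = M_total / ΣF_ext = 491.00 / 58.600 = 8.379 yr.

8.38 yr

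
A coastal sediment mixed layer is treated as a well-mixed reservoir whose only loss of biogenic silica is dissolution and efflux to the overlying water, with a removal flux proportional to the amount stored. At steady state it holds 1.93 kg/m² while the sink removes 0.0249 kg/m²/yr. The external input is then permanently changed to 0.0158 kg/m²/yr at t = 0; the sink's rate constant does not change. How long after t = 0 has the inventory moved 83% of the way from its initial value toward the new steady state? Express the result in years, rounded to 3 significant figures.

τ = M₀/F₀ = 1.93/0.0249 = 77.51 yr.
The remaining gap fraction is e^(−t/τ); 83% covered ⇒ e^(−t/τ) = 0.170.
t = −τ ln(0.170) = 77.51 × 1.772 = 137.3 yr.

137 yr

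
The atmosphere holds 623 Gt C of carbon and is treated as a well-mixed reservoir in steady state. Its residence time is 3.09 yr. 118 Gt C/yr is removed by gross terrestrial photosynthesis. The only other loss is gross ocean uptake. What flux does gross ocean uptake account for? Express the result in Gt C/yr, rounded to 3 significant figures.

83.6 Gt C/yr

Total removal F = M/τ = 623 / 3.09 = 201.6 Gt C/yr.
Gross ocean uptake = F − (118) = 201.6 − 118.0 = 83.62 Gt C/yr.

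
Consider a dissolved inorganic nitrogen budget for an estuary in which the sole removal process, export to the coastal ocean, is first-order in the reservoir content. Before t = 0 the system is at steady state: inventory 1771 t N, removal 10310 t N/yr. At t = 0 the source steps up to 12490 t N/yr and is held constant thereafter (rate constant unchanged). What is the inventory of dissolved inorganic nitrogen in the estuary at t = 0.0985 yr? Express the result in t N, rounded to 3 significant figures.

1930 t N

Residence time τ = M₀/F₀ = 0.1718 yr. The eventual steady state is M_∞ = M₀·(F₁/F₀) = 1771 × 12490/10310 = 2145.5 t N.
The anomaly ΔM(t) = M(t) − M_∞ decays as ΔM₀·e^(−t/τ) with ΔM₀ = 1771 − 2145.5 = −374.5 t N.
At t = 0.0985 yr, e^(−t/τ) = e^(−0.5734) = 0.5636, so ΔM = −211.0 t N and M = 2145.5 − 211.0 = 1934.4 t N.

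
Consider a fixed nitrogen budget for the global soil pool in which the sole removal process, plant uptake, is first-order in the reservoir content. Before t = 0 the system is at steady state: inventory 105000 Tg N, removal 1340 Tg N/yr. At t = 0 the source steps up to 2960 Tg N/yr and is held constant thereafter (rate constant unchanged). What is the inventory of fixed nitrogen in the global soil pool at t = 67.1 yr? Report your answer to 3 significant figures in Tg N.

The sink rate constant is k = F₀/M₀ = 1340/105000 = 0.01276 yr⁻¹.
Solving dM/dt = F₁ − kM with M(0) = M₀ gives M(t) = F₁/k + (M₀ − F₁/k)·e^(−kt).
F₁/k = 2960/0.01276 = 231940 Tg N; kt = 0.01276 × 67.1 = 0.8563, e^(−kt) = 0.4247.
M(67.1) = 231940 + (105000 − 231940) × 0.4247 = 231940 − 53910 = 178030 Tg N.

178000 Tg N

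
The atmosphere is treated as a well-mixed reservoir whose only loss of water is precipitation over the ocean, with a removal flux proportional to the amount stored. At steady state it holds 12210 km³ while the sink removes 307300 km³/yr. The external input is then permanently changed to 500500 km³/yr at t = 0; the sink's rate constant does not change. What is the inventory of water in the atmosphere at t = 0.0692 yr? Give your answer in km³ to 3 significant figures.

The sink rate constant is k = F₀/M₀ = 307300/12210 = 25.17 yr⁻¹.
Solving dM/dt = F₁ − kM with M(0) = M₀ gives M(t) = F₁/k + (M₀ − F₁/k)·e^(−kt).
F₁/k = 500500/25.17 = 19886 km³; kt = 25.17 × 0.0692 = 1.742, e^(−kt) = 0.1752.
M(0.0692) = 19886 + (12210 − 19886) × 0.1752 = 19886 − 1345 = 18541 km³.

18500 km³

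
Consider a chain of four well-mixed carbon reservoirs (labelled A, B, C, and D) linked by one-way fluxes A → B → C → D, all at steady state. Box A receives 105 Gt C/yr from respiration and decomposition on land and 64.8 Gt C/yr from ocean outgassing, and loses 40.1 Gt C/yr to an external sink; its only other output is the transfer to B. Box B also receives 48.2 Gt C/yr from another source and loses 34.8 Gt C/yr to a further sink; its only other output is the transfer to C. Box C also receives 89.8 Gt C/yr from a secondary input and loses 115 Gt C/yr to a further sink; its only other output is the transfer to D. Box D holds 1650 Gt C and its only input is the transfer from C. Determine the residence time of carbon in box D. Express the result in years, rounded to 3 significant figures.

14.0 yr

Box A: F(A→B) = (105 + 64.8) − 40.1 = 129.70 Gt C/yr.
Box B: F(B→C) = (129.70 + 48.2) − 34.8 = 143.10 Gt C/yr.
Box C: F(C→D) = (143.10 + 89.8) − 115 = 117.90 Gt C/yr.
Box D throughput = its input = 117.90 Gt C/yr; τ = 1650 / 117.90 = 13.99 yr.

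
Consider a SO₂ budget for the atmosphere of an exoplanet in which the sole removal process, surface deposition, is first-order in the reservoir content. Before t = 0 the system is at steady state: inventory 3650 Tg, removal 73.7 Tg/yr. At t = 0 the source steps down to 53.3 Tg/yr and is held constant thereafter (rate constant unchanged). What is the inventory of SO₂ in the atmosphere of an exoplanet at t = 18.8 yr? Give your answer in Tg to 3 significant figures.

Residence time τ = M₀/F₀ = 49.53 yr. The eventual steady state is M_∞ = M₀·(F₁/F₀) = 3650 × 53.3/73.7 = 2639.7 Tg.
The anomaly ΔM(t) = M(t) − M_∞ decays as ΔM₀·e^(−t/τ) with ΔM₀ = 3650 − 2639.7 = 1010 Tg.
At t = 18.8 yr, e^(−t/τ) = e^(−0.3796) = 0.6841, so ΔM = 691.2 Tg and M = 2639.7 + 691.2 = 3330.9 Tg.

3330 Tg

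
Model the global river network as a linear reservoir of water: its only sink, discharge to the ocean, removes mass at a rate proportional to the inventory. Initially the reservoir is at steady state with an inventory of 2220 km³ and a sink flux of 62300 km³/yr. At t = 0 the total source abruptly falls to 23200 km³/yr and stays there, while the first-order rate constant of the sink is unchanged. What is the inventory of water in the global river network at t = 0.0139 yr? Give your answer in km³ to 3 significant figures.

τ = M₀/F₀ = 2220/62300 = 0.03563 yr; rate constant k = 1/τ.
New steady state M_∞ = F₁/k = F₁·τ = 23200 × 0.03563 = 826.71 km³.
M(t) = M_∞ + (M₀ − M_∞)·e^(−t/τ); t/τ = 0.0139/0.03563 = 0.3901, so e^(−t/τ) = 0.6770.
M(t) = 826.71 + 1393 × 0.6770 = 1770.0 km³.

1770 km³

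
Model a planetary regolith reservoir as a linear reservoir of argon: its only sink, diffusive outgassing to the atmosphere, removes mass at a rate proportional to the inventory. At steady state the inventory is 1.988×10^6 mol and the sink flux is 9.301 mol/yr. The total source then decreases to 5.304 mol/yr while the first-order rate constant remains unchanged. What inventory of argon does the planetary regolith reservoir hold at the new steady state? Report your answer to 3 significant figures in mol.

Rate constant k = F/M = 9.301 / 1.988×10^6 = 4.679×10^-6 yr⁻¹.
At the new steady state, source = k·M_new ⇒ M_new = 5.304 / 4.679×10^-6 = 1.134×10^6 mol.
(Equivalently M_new = M × F_new/F_old = 1.988×10^6 × 5.304/9.301.)

1.13×10^6 mol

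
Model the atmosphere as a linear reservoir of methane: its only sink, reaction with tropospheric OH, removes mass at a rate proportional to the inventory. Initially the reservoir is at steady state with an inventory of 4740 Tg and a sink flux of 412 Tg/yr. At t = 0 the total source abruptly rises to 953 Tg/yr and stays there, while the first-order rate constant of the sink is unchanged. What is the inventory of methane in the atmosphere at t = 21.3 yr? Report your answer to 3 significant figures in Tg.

The sink rate constant is k = F₀/M₀ = 412/4740 = 0.08692 yr⁻¹.
Solving dM/dt = F₁ − kM with M(0) = M₀ gives M(t) = F₁/k + (M₀ − F₁/k)·e^(−kt).
F₁/k = 953/0.08692 = 10964 Tg; kt = 0.08692 × 21.3 = 1.851, e^(−kt) = 0.1570.
M(21.3) = 10964 + (4740 − 10964) × 0.1570 = 10964 − 977.3 = 9986.8 Tg.

9990 Tg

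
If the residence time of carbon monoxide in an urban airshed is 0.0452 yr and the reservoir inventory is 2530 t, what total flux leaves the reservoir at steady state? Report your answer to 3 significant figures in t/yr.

56000 t/yr

F = M / τ = 2530 / 0.0452 = 55970 t/yr.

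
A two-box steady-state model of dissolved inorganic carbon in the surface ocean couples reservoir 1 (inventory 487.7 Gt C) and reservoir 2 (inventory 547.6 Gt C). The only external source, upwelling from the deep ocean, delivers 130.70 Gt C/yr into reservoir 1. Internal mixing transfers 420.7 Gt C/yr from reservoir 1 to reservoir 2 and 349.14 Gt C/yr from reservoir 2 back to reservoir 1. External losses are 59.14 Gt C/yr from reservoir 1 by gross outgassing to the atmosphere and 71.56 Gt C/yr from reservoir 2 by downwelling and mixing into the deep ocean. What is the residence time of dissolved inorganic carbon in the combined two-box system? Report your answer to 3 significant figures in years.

Residence time in the combined system uses the total inventory and the total *external* removal — internal exchanges between the two boxes cancel.
M_total = 487.7 + 547.6 = 1035.3 Gt C.
ΣF_external_out = 59.14 + 71.56 = 130.70 Gt C/yr.
τ = M_total / ΣF_ext = 1035.3 / 130.70 = 7.921 yr.

7.92 yr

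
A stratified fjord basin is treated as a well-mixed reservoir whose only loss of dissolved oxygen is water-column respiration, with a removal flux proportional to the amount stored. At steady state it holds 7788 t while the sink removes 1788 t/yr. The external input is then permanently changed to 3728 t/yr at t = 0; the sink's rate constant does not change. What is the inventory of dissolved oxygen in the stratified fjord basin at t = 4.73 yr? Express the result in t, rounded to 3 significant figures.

Residence time τ = M₀/F₀ = 4.356 yr. The eventual steady state is M_∞ = M₀·(F₁/F₀) = 7788 × 3728/1788 = 16238 t.
The anomaly ΔM(t) = M(t) − M_∞ decays as ΔM₀·e^(−t/τ) with ΔM₀ = 7788 − 16238 = −8450 t.
At t = 4.73 yr, e^(−t/τ) = e^(−1.086) = 0.3376, so ΔM = −2853 t and M = 16238 − 2853 = 13385 t.

13400 t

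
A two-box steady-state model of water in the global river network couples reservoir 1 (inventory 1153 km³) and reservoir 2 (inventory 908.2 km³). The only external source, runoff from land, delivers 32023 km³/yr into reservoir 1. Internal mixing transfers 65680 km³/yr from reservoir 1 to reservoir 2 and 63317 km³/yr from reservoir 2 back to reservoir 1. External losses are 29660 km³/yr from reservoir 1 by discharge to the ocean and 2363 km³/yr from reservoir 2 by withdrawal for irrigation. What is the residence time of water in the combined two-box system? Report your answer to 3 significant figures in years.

0.0644 yr

Residence time in the combined system uses the total inventory and the total *external* removal — internal exchanges between the two boxes cancel.
M_total = 1153 + 908.2 = 2061.2 km³.
ΣF_external_out = 29660 + 2363 = 32023 km³/yr.
τ = M_total / ΣF_ext = 2061.2 / 32023 = 0.06437 yr.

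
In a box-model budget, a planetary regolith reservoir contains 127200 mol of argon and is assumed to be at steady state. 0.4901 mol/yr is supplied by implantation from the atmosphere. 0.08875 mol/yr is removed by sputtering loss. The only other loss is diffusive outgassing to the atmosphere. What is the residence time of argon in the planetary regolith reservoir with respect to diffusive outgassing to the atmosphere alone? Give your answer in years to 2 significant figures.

320000 yr

At steady state ΣF_in = ΣF_out.
ΣF_in = 0.49010 mol/yr.
Diffusive outgassing to the atmosphere flux = ΣF_in − (0.08875) = 0.49010 − 0.08875 = 0.4013 mol/yr.
τ = M / F = 127200 / 0.4013 = 316900 yr.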